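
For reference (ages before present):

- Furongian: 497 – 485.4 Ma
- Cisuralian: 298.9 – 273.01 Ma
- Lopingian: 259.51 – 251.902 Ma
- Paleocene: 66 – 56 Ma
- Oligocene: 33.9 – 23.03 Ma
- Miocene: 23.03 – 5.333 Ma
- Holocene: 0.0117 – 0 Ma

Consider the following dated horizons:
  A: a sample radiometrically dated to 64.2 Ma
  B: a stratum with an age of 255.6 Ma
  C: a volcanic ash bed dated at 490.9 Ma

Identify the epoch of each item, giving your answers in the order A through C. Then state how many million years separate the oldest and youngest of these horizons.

Match each age against the start–end ranges in the excerpt: A = 64.2 Ma → Paleocene (66–56); B = 255.6 Ma → Lopingian (259.51–251.902); C = 490.9 Ma → Furongian (497–485.4).
The largest age is 490.9 Ma and the smallest is 64.2 Ma; their difference is 426.7 Myr.

A — Paleocene; B — Lopingian; C — Furongian; span 426.7 million years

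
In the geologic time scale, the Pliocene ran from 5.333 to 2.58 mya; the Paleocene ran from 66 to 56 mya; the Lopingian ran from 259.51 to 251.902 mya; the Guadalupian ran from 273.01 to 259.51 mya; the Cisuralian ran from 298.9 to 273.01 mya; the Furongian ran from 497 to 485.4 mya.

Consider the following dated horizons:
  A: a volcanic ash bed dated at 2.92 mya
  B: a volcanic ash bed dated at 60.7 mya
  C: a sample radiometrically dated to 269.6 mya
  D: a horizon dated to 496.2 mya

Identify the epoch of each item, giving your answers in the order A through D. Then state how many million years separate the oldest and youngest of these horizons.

A — Pliocene; B — Paleocene; C — Guadalupian; D — Furongian; span 493.28 million years

A: 2.92 Ma lies in 5.333–2.58 Ma, so Pliocene.
B: 60.7 Ma lies in 66–56 Ma, so Paleocene.
C: 269.6 Ma lies in 273.01–259.51 Ma, so Guadalupian.
D: 496.2 Ma lies in 497–485.4 Ma, so Furongian.
Oldest = 496.2 Ma, youngest = 2.92 Ma → span 493.28 Myr.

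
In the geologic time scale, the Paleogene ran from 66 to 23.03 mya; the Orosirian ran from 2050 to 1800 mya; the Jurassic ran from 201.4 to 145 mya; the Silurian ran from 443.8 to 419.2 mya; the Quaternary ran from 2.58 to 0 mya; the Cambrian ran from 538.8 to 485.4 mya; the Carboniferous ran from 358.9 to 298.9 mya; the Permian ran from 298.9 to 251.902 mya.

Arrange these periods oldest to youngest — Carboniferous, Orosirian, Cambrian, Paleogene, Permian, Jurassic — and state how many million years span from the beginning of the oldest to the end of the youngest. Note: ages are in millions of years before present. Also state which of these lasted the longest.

From the excerpt: Carboniferous 358.9–298.9; Orosirian 2050–1800; Cambrian 538.8–485.4; Paleogene 66–23.03; Permian 298.9–251.902; Jurassic 201.4–145 (Ma).
Larger Ma is earlier, so the oldest is Orosirian and the youngest is Paleogene; oldest to youngest: Orosirian, Cambrian, Carboniferous, Permian, Jurassic, Paleogene.
Oldest start 2050 minus youngest end 23.03 gives 2026.97 Myr overall.
Individual lengths (start − end): Jurassic 56.4; Orosirian 250; Permian 46.998; Cambrian 53.4; Paleogene 42.97; Carboniferous 60. The largest is Orosirian at 250 Myr.

Orosirian, Cambrian, Carboniferous, Permian, Jurassic, Paleogene; total span 2026.97 Myr; longest is Orosirian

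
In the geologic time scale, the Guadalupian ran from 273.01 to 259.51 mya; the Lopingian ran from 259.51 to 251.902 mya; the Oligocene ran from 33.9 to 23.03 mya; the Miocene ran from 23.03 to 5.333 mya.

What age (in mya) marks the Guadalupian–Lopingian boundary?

The Guadalupian ends and the Lopingian begins at 259.51 mya.

259.51 mya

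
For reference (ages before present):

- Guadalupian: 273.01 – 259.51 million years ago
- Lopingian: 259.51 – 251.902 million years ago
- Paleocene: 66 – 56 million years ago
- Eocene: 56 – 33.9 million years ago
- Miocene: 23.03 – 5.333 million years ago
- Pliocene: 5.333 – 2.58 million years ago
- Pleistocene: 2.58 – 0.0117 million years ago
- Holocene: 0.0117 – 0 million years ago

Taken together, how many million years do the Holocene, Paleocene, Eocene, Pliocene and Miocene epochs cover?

Duration is start − end for each: (0.0117 − 0) + (66 − 56) + (56 − 33.9) + (5.333 − 2.58) + (23.03 − 5.333).
That is 0.0117 + 10 + 22.1 + 2.753 + 17.697, which totals 52.5617 million years.

52.5617 million years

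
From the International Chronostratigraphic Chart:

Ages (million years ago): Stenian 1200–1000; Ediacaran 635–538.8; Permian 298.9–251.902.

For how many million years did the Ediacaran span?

96.2 million years

635 − 538.8 = 96.2 million years.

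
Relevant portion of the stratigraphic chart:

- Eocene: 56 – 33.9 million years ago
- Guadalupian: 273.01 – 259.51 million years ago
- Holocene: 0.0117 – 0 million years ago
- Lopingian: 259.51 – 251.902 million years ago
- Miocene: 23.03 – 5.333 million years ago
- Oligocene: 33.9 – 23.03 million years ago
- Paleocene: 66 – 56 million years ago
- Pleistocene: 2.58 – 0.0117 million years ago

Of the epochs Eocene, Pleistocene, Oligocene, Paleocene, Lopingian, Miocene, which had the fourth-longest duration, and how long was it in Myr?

Start − end for each: Eocene 56 − 33.9 = 22.1; Pleistocene 2.58 − 0.0117 = 2.5683; Oligocene 33.9 − 23.03 = 10.87; Paleocene 66 − 56 = 10; Lopingian 259.51 − 251.902 = 7.608; Miocene 23.03 − 5.333 = 17.697.
Ranking these from longest: Eocene > Miocene > Oligocene > Paleocene > Lopingian > Pleistocene.
Position 4 in that ranking is Paleocene, which lasted 10 Myr.

Paleocene, 10 million years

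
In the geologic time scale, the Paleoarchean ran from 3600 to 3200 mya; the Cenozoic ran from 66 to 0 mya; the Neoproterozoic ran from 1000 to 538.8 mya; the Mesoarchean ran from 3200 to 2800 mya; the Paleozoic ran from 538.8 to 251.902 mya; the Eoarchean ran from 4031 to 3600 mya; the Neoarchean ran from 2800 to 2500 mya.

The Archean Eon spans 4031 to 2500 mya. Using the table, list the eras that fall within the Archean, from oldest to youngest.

Eras with both bounds inside 4031–2500 Ma: Eoarchean (4031–3600), Paleoarchean (3600–3200), Mesoarchean (3200–2800), Neoarchean (2800–2500).

Eoarchean, Paleoarchean, Mesoarchean, Neoarchean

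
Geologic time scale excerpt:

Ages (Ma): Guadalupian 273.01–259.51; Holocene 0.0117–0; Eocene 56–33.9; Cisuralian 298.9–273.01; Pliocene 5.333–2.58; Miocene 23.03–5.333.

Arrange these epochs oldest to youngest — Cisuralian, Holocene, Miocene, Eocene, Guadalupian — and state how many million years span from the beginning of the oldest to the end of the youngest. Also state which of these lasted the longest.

Cisuralian → Guadalupian → Eocene → Miocene → Holocene; total span 298.9 Myr; longest is Cisuralian

Start ages (Ma): Cisuralian 298.9, Guadalupian 273.01, Eocene 56, Miocene 23.03, Holocene 0.0117.
Ordered oldest to youngest: Cisuralian, Guadalupian, Eocene, Miocene, Holocene.
Span = 298.9 − 0 = 298.9 Myr.
Durations: Guadalupian 13.5, Miocene 17.697, Holocene 0.0117, Eocene 22.1, Cisuralian 25.89 → longest is Cisuralian (25.89 Myr).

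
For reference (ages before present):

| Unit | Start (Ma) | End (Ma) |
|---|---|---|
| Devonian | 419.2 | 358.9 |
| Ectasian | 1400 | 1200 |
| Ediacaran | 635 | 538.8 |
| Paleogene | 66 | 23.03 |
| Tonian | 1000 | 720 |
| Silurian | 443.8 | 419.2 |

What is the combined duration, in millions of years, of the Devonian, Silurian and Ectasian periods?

Each duration: Devonian = 60.3; Silurian = 24.6; Ectasian = 200.
Sum: 60.3 + 24.6 + 200 = 284.9 Myr.

284.9 million years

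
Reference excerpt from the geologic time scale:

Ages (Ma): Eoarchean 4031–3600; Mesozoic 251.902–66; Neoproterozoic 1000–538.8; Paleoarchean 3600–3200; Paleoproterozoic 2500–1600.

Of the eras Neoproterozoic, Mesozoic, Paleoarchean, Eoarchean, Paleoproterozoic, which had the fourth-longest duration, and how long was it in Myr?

Start − end for each: Neoproterozoic 1000 − 538.8 = 461.2; Mesozoic 251.902 − 66 = 185.902; Paleoarchean 3600 − 3200 = 400; Eoarchean 4031 − 3600 = 431; Paleoproterozoic 2500 − 1600 = 900.
Ranking these from longest: Paleoproterozoic > Neoproterozoic > Eoarchean > Paleoarchean > Mesozoic.
Position 4 in that ranking is Paleoarchean, which lasted 400 Myr.

Paleoarchean, 400 million years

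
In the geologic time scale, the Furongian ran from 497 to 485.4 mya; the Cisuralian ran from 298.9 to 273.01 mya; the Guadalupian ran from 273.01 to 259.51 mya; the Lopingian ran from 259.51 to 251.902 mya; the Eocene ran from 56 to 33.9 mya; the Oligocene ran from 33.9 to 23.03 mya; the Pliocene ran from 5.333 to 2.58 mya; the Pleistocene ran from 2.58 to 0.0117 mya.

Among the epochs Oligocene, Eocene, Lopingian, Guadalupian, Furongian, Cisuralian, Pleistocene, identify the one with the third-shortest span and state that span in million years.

Durations: Oligocene 10.87; Eocene 22.1; Lopingian 7.608; Guadalupian 13.5; Furongian 11.6; Cisuralian 25.89; Pleistocene 2.5683 Myr.
Sorted shortest-first: Pleistocene (2.5683), Lopingian (7.608), Oligocene (10.87), Furongian (11.6), Guadalupian (13.5), Eocene (22.1), Cisuralian (25.89).
The third shortest is Oligocene at 10.87 Myr.

Oligocene, 10.87 million years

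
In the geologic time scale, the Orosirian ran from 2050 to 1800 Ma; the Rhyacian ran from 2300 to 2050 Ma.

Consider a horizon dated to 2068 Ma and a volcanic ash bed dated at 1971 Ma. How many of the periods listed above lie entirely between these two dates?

0

Checking each listed span, none has both start < 2068 Ma and end > 1971 Ma — every period straddles one of the two dates or lies outside them — so the count is 0.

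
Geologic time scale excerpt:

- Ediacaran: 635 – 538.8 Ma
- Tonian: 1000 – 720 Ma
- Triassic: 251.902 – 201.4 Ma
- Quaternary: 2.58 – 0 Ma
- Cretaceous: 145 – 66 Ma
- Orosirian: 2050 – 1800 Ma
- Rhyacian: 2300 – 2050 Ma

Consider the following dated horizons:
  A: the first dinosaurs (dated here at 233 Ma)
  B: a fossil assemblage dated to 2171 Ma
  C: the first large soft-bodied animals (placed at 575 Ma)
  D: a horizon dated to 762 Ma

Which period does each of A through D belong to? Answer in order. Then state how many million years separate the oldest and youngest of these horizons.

Match each age against the start–end ranges in the excerpt: A = 233 Ma → Triassic (251.902–201.4); B = 2171 Ma → Rhyacian (2300–2050); C = 575 Ma → Ediacaran (635–538.8); D = 762 Ma → Tonian (1000–720).
The largest age is 2171 Ma and the smallest is 233 Ma; their difference is 1938 Myr.

A — Triassic; B — Rhyacian; C — Ediacaran; D — Tonian; span 1938 million years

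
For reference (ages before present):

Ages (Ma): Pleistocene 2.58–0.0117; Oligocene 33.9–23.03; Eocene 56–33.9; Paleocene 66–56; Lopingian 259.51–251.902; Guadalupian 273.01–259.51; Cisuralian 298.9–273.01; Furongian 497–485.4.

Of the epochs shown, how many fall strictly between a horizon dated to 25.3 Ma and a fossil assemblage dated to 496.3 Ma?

5

496.3 Ma sits inside the Furongian (497–485.4) and 25.3 Ma inside the Oligocene (33.9–23.03); neither of those is wholly between the two dates.
The listed epochs lying completely between them are Cisuralian, Guadalupian, Lopingian, Paleocene, Eocene — 5 in all.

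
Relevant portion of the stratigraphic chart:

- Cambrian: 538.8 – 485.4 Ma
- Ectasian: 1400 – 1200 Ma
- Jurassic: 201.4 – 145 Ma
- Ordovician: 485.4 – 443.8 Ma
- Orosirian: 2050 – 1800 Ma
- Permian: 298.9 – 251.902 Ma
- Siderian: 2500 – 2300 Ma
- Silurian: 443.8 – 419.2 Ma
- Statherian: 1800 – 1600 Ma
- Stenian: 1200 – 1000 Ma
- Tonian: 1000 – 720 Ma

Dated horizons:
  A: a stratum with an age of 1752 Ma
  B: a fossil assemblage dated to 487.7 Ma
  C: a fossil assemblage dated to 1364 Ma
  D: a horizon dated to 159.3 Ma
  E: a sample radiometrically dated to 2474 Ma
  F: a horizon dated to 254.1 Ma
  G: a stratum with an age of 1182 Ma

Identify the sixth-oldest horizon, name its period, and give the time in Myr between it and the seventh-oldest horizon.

Sorted oldest-first by Ma: E (2474), A (1752), C (1364), G (1182), B (487.7), F (254.1), D (159.3).
The sixth oldest is F at 254.1 Ma, which lies in 298.9–251.902 Ma: the Permian.
The seventh oldest is D at 159.3 Ma; separation = |254.1 − 159.3| = 94.8 Myr.

F, in the Permian; 94.8 million years to D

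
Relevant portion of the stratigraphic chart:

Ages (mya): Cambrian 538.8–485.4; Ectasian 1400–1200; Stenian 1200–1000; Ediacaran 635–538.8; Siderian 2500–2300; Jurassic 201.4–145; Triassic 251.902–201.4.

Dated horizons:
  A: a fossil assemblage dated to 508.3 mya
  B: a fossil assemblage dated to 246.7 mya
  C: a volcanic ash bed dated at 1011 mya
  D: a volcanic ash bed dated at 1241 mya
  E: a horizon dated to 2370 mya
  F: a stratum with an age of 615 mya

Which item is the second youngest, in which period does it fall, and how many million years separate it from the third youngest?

Sorted youngest-first by Ma: B (246.7), A (508.3), F (615), C (1011), D (1241), E (2370).
The second youngest is A at 508.3 Ma, which lies in 538.8–485.4 Ma: the Cambrian.
The third youngest is F at 615 Ma; separation = |508.3 − 615| = 106.7 Myr.

A, in the Cambrian; 106.7 million years to F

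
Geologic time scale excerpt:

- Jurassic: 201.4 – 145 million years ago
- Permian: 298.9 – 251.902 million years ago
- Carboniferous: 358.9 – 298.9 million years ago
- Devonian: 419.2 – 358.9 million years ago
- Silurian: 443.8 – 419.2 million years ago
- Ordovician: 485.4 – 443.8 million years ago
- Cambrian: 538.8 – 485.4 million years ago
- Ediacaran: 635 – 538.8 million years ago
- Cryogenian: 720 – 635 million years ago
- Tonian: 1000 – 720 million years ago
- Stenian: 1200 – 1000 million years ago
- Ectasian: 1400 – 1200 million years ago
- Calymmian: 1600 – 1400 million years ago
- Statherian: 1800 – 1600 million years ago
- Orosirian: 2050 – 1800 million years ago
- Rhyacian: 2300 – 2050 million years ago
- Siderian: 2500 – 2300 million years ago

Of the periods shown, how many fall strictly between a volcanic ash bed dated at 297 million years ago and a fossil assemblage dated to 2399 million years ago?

14

The older date is 2399 Ma and the younger is 297 Ma.
Periods with start < 2399 and end > 297 Ma: Rhyacian (2300–2050), Orosirian (2050–1800), Statherian (1800–1600), Calymmian (1600–1400), Ectasian (1400–1200), Stenian (1200–1000), Tonian (1000–720), Cryogenian (720–635), Ediacaran (635–538.8), Cambrian (538.8–485.4), Ordovician (485.4–443.8), Silurian (443.8–419.2), Devonian (419.2–358.9), Carboniferous (358.9–298.9).
That is 14 complete periods.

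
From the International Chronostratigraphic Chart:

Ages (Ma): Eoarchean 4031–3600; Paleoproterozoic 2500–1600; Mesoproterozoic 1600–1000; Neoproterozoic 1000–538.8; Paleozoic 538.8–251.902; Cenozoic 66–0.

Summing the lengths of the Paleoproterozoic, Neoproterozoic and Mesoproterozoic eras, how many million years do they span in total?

Duration is start − end for each: (2500 − 1600) + (1000 − 538.8) + (1600 − 1000).
That is 900 + 461.2 + 600, which totals 1961.2 million years.

1961.2 million years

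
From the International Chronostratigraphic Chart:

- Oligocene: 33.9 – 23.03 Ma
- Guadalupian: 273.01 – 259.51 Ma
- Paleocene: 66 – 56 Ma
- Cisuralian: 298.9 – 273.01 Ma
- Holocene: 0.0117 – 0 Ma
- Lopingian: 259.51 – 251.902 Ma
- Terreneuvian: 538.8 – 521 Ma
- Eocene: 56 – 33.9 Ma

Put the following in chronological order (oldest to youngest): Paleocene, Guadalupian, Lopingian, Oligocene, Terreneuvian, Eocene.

Sorting by start age (descending Ma, since larger Ma = older): Terreneuvian began 538.8, Guadalupian began 273.01, Lopingian began 259.51, Paleocene began 66, Eocene began 56, Oligocene began 33.9.

Terreneuvian, Guadalupian, Lopingian, Paleocene, Eocene, Oligocene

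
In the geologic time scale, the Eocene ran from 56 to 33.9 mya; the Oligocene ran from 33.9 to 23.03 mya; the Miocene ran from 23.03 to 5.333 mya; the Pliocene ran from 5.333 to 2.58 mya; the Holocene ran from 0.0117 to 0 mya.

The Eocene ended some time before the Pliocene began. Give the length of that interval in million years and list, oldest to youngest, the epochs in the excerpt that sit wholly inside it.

28.567 million years; Oligocene, Miocene

End of Eocene = 33.9 Ma; start of Pliocene = 5.333 Ma.
Gap = 33.9 − 5.333 = 28.567 Myr.
Epochs wholly inside 33.9–5.333 Ma: Oligocene (33.9–23.03), Miocene (23.03–5.333).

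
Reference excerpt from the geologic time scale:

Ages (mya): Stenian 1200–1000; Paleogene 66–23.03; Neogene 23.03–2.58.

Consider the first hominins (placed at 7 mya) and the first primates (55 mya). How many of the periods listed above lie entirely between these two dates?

Checking each listed span, none has both start < 55 Ma and end > 7 Ma — every period straddles one of the two dates or lies outside them — so the count is 0.

0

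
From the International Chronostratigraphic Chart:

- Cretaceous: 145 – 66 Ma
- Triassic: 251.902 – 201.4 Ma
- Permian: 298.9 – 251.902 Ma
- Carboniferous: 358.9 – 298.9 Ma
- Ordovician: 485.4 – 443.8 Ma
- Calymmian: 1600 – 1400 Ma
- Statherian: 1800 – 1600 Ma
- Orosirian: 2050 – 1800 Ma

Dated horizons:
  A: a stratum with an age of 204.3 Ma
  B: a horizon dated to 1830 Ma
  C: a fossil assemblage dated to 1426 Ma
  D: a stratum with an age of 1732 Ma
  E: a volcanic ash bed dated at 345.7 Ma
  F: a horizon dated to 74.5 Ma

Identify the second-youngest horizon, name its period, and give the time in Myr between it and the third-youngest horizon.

A, in the Triassic; 141.4 million years to E

Sorted youngest-first by Ma: F (74.5), A (204.3), E (345.7), C (1426), D (1732), B (1830).
The second youngest is A at 204.3 Ma, which lies in 251.902–201.4 Ma: the Triassic.
The third youngest is E at 345.7 Ma; separation = |204.3 − 345.7| = 141.4 Myr.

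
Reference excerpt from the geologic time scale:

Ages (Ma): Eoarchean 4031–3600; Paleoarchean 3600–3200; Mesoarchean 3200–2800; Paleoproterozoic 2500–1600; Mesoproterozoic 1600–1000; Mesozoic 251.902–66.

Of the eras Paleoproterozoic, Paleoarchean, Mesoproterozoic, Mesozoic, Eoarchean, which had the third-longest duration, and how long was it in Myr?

Eoarchean, 431 million years

Start − end for each: Paleoproterozoic 2500 − 1600 = 900; Paleoarchean 3600 − 3200 = 400; Mesoproterozoic 1600 − 1000 = 600; Mesozoic 251.902 − 66 = 185.902; Eoarchean 4031 − 3600 = 431.
Ranking these from longest: Paleoproterozoic > Mesoproterozoic > Eoarchean > Paleoarchean > Mesozoic.
Position 3 in that ranking is Eoarchean, which lasted 431 Myr.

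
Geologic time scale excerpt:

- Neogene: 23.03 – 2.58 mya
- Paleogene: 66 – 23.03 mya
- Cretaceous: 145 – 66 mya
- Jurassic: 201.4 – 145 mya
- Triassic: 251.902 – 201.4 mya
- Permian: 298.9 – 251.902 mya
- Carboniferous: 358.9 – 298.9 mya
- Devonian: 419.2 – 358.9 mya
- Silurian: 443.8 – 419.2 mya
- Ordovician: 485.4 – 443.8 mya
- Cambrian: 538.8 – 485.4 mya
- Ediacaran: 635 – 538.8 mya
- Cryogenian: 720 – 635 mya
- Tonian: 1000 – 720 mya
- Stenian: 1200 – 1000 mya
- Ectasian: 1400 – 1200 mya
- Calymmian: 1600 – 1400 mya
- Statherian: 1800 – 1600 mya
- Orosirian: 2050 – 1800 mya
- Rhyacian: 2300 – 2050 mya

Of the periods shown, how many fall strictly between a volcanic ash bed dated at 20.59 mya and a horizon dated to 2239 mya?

2239 Ma sits inside the Rhyacian (2300–2050) and 20.59 Ma inside the Neogene (23.03–2.58); neither of those is wholly between the two dates.
The listed periods lying completely between them are Orosirian, Statherian, Calymmian, Ectasian, Stenian, Tonian, Cryogenian, Ediacaran, Cambrian, Ordovician, Silurian, Devonian, Carboniferous, Permian, Triassic, Jurassic, Cretaceous, Paleogene — 18 in all.

18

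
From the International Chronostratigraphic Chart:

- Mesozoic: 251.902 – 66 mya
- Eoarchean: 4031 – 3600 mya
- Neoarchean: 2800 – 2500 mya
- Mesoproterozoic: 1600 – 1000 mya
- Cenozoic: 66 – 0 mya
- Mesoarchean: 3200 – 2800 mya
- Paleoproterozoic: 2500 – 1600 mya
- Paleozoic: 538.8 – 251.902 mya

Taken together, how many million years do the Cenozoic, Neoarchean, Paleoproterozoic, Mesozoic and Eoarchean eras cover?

Each duration: Cenozoic = 66; Neoarchean = 300; Paleoproterozoic = 900; Mesozoic = 185.902; Eoarchean = 431.
Sum: 66 + 300 + 900 + 185.902 + 431 = 1882.902 Myr.

1882.902 million years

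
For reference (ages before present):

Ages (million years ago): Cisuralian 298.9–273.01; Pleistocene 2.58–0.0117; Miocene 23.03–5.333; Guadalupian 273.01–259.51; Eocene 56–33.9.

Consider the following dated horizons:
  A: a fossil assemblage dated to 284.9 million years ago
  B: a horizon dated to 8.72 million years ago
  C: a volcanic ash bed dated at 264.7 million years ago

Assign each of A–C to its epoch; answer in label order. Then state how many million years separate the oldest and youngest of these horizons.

A — Cisuralian; B — Miocene; C — Guadalupian; span 276.18 million years

Match each age against the start–end ranges in the excerpt: A = 284.9 Ma → Cisuralian (298.9–273.01); B = 8.72 Ma → Miocene (23.03–5.333); C = 264.7 Ma → Guadalupian (273.01–259.51).
The largest age is 284.9 Ma and the smallest is 8.72 Ma; their difference is 276.18 Myr.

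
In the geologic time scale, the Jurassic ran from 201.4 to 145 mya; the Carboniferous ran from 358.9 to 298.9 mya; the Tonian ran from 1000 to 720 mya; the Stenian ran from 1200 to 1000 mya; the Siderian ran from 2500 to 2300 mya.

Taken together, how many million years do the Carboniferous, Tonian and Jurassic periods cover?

Each duration: Carboniferous = 60; Tonian = 280; Jurassic = 56.4.
Sum: 60 + 280 + 56.4 = 396.4 Myr.

396.4 million years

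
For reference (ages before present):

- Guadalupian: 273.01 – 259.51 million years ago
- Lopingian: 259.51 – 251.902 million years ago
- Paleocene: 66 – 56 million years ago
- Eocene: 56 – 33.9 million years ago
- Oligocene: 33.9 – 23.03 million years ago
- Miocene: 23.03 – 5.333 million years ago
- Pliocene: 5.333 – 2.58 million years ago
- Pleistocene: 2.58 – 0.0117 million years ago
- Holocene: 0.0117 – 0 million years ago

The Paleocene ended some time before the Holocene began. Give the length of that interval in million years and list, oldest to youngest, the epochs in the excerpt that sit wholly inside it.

End of Paleocene = 56 Ma; start of Holocene = 0.0117 Ma.
Gap = 56 − 0.0117 = 55.9883 Myr.
Epochs wholly inside 56–0.0117 Ma: Eocene (56–33.9), Oligocene (33.9–23.03), Miocene (23.03–5.333), Pliocene (5.333–2.58), Pleistocene (2.58–0.0117).

55.9883 million years; Eocene, Oligocene, Miocene, Pliocene, Pleistocene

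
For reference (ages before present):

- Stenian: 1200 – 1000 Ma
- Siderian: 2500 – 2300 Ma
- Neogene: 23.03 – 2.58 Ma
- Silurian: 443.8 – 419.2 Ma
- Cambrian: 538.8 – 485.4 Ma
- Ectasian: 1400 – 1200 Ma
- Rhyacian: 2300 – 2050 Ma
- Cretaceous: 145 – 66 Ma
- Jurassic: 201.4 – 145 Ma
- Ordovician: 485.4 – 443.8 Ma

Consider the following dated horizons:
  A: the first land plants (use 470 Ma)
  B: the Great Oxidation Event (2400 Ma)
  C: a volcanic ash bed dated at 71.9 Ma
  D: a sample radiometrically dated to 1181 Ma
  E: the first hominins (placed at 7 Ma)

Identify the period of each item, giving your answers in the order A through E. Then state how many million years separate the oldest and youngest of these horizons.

A: 470 Ma lies in 485.4–443.8 Ma, so Ordovician.
B: 2400 Ma lies in 2500–2300 Ma, so Siderian.
C: 71.9 Ma lies in 145–66 Ma, so Cretaceous.
D: 1181 Ma lies in 1200–1000 Ma, so Stenian.
E: 7 Ma lies in 23.03–2.58 Ma, so Neogene.
Oldest = 2400 Ma, youngest = 7 Ma → span 2393 Myr.

A — Ordovician; B — Siderian; C — Cretaceous; D — Stenian; E — Neogene; span 2393 million years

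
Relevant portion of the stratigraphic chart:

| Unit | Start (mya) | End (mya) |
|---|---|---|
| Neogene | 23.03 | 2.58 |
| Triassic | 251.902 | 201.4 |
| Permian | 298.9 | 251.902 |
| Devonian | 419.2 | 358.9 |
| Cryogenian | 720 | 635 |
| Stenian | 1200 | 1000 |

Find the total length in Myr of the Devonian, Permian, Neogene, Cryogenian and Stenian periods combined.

Each duration: Devonian = 60.3; Permian = 46.998; Neogene = 20.45; Cryogenian = 85; Stenian = 200.
Sum: 60.3 + 46.998 + 20.45 + 85 + 200 = 412.748 Myr.

412.748 million years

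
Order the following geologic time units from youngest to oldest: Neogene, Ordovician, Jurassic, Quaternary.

Group by era (each group listed oldest first) — Paleozoic: Ordovician; Mesozoic: Jurassic; Cenozoic: Neogene, Quaternary. The eras run Paleozoic → Mesozoic → Cenozoic. Concatenating the groups in that era order and then reversing gives youngest to oldest.

Quaternary → Neogene → Jurassic → Ordovician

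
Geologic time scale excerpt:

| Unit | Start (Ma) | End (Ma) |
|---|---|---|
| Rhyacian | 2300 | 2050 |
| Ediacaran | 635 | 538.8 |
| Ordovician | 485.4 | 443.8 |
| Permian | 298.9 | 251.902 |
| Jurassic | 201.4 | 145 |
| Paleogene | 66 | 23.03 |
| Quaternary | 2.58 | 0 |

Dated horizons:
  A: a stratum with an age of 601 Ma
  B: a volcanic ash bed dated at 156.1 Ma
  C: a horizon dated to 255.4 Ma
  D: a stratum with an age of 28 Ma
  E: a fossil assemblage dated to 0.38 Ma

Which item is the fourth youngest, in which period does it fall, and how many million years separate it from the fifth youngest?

Smaller Ma means younger, so youngest first: E 0.38 < D 28 < B 156.1 < C 255.4 < A 601.
Counting 4 along gives C (255.4 Ma); the excerpt puts that inside the Permian, 298.9–251.902 Ma.
Next in line is A (601 Ma), and 601 − 255.4 = 345.6 Myr.

C, in the Permian; 345.6 million years to A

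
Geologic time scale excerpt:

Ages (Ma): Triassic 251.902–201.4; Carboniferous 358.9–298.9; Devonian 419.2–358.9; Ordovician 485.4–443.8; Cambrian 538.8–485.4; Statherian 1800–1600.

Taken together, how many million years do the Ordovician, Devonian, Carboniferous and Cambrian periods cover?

215.3 million years

Each duration: Ordovician = 41.6; Devonian = 60.3; Carboniferous = 60; Cambrian = 53.4.
Sum: 41.6 + 60.3 + 60 + 53.4 = 215.3 Myr.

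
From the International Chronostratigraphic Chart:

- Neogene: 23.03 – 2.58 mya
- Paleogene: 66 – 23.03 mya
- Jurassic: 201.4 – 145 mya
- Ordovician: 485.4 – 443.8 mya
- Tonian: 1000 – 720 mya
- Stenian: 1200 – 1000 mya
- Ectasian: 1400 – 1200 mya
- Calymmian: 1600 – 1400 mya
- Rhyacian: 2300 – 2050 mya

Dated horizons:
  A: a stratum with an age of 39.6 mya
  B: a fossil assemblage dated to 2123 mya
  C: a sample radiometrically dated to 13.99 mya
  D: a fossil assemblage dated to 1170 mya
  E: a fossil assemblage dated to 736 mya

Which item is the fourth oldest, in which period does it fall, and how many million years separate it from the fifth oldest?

A, in the Paleogene; 25.61 million years to C

Larger Ma means older, so oldest first: B 2123 > D 1170 > E 736 > A 39.6 > C 13.99.
Counting 4 along gives A (39.6 Ma); the excerpt puts that inside the Paleogene, 66–23.03 Ma.
Next in line is C (13.99 Ma), and 39.6 − 13.99 = 25.61 Myr.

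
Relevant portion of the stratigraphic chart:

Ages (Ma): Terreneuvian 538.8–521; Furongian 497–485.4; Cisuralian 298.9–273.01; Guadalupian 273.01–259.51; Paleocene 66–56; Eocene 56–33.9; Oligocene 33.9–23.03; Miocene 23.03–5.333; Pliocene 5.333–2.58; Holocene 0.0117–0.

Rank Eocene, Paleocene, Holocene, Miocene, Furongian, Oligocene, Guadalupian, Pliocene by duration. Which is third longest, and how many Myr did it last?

Guadalupian, 13.5 million years

Start − end for each: Eocene 56 − 33.9 = 22.1; Paleocene 66 − 56 = 10; Holocene 0.0117 − 0 = 0.0117; Miocene 23.03 − 5.333 = 17.697; Furongian 497 − 485.4 = 11.6; Oligocene 33.9 − 23.03 = 10.87; Guadalupian 273.01 − 259.51 = 13.5; Pliocene 5.333 − 2.58 = 2.753.
Ranking these from longest: Eocene > Miocene > Guadalupian > Furongian > Oligocene > Paleocene > Pliocene > Holocene.
Position 3 in that ranking is Guadalupian, which lasted 13.5 Myr.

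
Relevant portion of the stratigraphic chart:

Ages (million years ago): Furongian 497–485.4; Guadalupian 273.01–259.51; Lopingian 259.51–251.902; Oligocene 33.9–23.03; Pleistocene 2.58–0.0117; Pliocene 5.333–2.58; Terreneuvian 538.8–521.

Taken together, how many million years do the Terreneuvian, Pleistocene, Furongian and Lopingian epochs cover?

Each duration: Terreneuvian = 17.8; Pleistocene = 2.5683; Furongian = 11.6; Lopingian = 7.608.
Sum: 17.8 + 2.5683 + 11.6 + 7.608 = 39.5763 Myr.

39.5763 million years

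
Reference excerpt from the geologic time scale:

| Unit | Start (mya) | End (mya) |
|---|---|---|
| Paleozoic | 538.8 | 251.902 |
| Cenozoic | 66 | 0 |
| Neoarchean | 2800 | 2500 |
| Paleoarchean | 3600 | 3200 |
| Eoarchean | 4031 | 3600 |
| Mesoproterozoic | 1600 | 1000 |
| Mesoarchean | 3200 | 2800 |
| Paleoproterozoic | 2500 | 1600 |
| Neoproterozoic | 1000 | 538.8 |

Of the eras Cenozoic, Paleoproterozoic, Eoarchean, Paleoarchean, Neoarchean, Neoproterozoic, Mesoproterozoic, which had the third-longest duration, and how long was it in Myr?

Start − end for each: Cenozoic 66 − 0 = 66; Paleoproterozoic 2500 − 1600 = 900; Eoarchean 4031 − 3600 = 431; Paleoarchean 3600 − 3200 = 400; Neoarchean 2800 − 2500 = 300; Neoproterozoic 1000 − 538.8 = 461.2; Mesoproterozoic 1600 − 1000 = 600.
Ranking these from longest: Paleoproterozoic > Mesoproterozoic > Neoproterozoic > Eoarchean > Paleoarchean > Neoarchean > Cenozoic.
Position 3 in that ranking is Neoproterozoic, which lasted 461.2 Myr.

Neoproterozoic, 461.2 million years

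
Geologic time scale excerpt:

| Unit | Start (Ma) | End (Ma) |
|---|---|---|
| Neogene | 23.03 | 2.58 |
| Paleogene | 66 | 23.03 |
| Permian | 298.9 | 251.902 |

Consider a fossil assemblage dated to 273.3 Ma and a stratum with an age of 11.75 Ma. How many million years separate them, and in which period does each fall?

261.55 million years apart; the first in the Permian, the second in the Neogene

Elapsed time: 273.3 − 11.75 = 261.55 Myr.
273.3 Ma lies within 298.9–251.902 Ma: Permian.
11.75 Ma lies within 23.03–2.58 Ma: Neogene.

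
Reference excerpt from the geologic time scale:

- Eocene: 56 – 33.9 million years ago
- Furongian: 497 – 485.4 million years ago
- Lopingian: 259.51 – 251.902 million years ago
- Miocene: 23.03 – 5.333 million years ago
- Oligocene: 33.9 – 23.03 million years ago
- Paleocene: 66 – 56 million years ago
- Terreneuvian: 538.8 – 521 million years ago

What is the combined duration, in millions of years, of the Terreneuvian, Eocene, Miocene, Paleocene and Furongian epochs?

Duration is start − end for each: (538.8 − 521) + (56 − 33.9) + (23.03 − 5.333) + (66 − 56) + (497 − 485.4).
That is 17.8 + 22.1 + 17.697 + 10 + 11.6, which totals 79.197 million years.

79.197 million years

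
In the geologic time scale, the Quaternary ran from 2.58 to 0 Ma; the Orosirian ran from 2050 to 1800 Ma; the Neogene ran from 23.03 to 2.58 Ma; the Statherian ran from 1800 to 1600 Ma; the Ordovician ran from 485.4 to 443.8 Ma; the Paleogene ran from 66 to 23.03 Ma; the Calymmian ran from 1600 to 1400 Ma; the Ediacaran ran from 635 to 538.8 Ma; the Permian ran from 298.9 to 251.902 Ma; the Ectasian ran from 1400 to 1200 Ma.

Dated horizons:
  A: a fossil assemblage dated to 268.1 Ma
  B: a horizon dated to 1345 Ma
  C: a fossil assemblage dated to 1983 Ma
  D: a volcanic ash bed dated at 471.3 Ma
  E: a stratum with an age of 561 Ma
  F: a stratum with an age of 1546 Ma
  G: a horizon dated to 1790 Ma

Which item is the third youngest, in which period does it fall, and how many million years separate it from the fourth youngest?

Sorted youngest-first by Ma: A (268.1), D (471.3), E (561), B (1345), F (1546), G (1790), C (1983).
The third youngest is E at 561 Ma, which lies in 635–538.8 Ma: the Ediacaran.
The fourth youngest is B at 1345 Ma; separation = |561 − 1345| = 784 Myr.

E, in the Ediacaran; 784 million years to B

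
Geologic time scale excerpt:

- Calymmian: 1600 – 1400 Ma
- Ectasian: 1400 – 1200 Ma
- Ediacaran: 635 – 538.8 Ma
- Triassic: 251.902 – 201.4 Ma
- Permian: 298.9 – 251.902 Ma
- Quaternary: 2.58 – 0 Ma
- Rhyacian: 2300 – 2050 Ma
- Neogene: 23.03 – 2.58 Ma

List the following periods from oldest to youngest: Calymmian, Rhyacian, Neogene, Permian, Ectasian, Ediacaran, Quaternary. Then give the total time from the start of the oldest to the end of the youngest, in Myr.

From the excerpt: Calymmian 1600–1400; Rhyacian 2300–2050; Neogene 23.03–2.58; Permian 298.9–251.902; Ectasian 1400–1200; Ediacaran 635–538.8; Quaternary 2.58–0 (Ma).
Larger Ma is earlier, so the oldest is Rhyacian and the youngest is Quaternary; oldest to youngest: Rhyacian, Calymmian, Ectasian, Ediacaran, Permian, Neogene, Quaternary.
Oldest start 2300 minus youngest end 0 gives 2300 Myr overall.

Rhyacian → Calymmian → Ectasian → Ediacaran → Permian → Neogene → Quaternary; total span 2300 Myr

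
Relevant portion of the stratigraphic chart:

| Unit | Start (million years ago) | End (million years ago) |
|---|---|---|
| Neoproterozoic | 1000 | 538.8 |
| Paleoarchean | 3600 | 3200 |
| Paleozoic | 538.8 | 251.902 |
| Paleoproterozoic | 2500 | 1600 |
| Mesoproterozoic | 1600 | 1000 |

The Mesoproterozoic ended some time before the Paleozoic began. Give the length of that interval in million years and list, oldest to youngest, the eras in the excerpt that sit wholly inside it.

The Mesoproterozoic closes at 1000 Ma and the Paleozoic opens at 538.8 Ma, so the interval is 1000 − 538.8 = 461.2 Myr.
An era fits inside if it starts at or after 1000 Ma and ends at or before 538.8 Ma; oldest first that gives Neoproterozoic.

461.2 million years; Neoproterozoic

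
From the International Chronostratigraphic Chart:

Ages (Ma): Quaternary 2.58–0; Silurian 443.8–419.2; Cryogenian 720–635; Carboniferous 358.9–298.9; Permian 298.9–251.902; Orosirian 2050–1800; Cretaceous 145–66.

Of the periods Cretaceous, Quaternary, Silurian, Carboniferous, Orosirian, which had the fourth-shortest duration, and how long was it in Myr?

Durations: Cretaceous 79; Quaternary 2.58; Silurian 24.6; Carboniferous 60; Orosirian 250 Myr.
Sorted shortest-first: Quaternary (2.58), Silurian (24.6), Carboniferous (60), Cretaceous (79), Orosirian (250).
The fourth shortest is Cretaceous at 79 Myr.

Cretaceous, 79 million years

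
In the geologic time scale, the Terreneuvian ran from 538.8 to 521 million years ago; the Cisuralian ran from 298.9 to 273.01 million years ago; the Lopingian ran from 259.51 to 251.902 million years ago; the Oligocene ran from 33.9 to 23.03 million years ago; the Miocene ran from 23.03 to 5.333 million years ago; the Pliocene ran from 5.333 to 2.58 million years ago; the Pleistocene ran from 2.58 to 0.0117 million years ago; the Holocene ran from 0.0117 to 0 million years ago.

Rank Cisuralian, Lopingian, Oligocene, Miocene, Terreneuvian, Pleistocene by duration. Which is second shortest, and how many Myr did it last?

Lopingian, 7.608 million years

Durations: Cisuralian 25.89; Lopingian 7.608; Oligocene 10.87; Miocene 17.697; Terreneuvian 17.8; Pleistocene 2.5683 Myr.
Sorted shortest-first: Pleistocene (2.5683), Lopingian (7.608), Oligocene (10.87), Miocene (17.697), Terreneuvian (17.8), Cisuralian (25.89).
The second shortest is Lopingian at 7.608 Myr.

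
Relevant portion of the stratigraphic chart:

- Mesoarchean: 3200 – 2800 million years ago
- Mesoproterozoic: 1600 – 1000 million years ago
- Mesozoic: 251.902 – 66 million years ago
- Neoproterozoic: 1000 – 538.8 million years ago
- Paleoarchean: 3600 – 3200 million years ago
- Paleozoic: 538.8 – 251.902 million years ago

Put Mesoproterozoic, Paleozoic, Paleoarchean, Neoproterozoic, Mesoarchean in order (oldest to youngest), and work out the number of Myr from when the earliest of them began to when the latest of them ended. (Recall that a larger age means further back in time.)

Start ages (Ma): Paleoarchean 3600, Mesoarchean 3200, Mesoproterozoic 1600, Neoproterozoic 1000, Paleozoic 538.8.
Ordered oldest to youngest: Paleoarchean, Mesoarchean, Mesoproterozoic, Neoproterozoic, Paleozoic.
Span = 3600 − 251.902 = 3348.098 Myr.

Paleoarchean, Mesoarchean, Mesoproterozoic, Neoproterozoic, Paleozoic; total span 3348.098 Myr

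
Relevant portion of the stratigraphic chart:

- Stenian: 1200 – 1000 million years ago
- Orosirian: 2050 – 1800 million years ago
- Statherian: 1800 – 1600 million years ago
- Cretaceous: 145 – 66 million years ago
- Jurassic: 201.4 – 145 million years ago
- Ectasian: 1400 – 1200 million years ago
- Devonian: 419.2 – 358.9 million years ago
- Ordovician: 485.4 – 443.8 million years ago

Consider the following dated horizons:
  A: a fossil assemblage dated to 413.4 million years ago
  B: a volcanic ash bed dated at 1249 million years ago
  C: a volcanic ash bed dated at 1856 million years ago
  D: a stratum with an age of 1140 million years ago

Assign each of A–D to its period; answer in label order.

A: 413.4 Ma lies in 419.2–358.9 Ma, so Devonian.
B: 1249 Ma lies in 1400–1200 Ma, so Ectasian.
C: 1856 Ma lies in 2050–1800 Ma, so Orosirian.
D: 1140 Ma lies in 1200–1000 Ma, so Stenian.

A — Devonian; B — Ectasian; C — Orosirian; D — Stenian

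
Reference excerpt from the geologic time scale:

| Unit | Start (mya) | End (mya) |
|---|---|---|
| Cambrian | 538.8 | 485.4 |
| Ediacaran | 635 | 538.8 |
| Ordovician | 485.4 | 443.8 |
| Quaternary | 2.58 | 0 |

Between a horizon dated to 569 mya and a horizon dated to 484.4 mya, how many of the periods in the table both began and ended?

1

569 Ma sits inside the Ediacaran (635–538.8) and 484.4 Ma inside the Ordovician (485.4–443.8); neither of those is wholly between the two dates.
The listed periods lying completely between them are Cambrian — 1 in all.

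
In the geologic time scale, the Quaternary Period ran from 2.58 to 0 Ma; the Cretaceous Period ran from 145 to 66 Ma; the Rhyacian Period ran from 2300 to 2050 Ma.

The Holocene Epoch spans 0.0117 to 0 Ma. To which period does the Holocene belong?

The Holocene (0.0117–0 Ma) lies entirely within 2.58–0 Ma, the Quaternary Period.

Quaternary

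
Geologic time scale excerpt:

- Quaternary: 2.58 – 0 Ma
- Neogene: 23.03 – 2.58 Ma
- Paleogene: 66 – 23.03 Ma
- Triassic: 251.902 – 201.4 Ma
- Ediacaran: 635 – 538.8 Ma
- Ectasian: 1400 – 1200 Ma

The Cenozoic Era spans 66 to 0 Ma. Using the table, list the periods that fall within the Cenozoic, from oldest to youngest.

Periods with both bounds inside 66–0 Ma: Paleogene (66–23.03), Neogene (23.03–2.58), Quaternary (2.58–0).

Paleogene, Neogene, Quaternary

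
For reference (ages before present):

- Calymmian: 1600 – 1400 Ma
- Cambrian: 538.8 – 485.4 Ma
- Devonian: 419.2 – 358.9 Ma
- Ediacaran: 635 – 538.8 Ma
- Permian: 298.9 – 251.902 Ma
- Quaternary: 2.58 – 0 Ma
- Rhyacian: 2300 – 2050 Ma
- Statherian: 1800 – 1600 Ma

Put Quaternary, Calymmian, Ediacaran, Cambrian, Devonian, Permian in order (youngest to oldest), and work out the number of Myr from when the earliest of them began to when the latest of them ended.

Quaternary → Permian → Devonian → Cambrian → Ediacaran → Calymmian; total span 1600 Myr

From the excerpt: Quaternary 2.58–0; Calymmian 1600–1400; Ediacaran 635–538.8; Cambrian 538.8–485.4; Devonian 419.2–358.9; Permian 298.9–251.902 (Ma).
Larger Ma is earlier, so the oldest is Calymmian and the youngest is Quaternary; youngest to oldest: Quaternary, Permian, Devonian, Cambrian, Ediacaran, Calymmian.
Oldest start 1600 minus youngest end 0 gives 1600 Myr overall.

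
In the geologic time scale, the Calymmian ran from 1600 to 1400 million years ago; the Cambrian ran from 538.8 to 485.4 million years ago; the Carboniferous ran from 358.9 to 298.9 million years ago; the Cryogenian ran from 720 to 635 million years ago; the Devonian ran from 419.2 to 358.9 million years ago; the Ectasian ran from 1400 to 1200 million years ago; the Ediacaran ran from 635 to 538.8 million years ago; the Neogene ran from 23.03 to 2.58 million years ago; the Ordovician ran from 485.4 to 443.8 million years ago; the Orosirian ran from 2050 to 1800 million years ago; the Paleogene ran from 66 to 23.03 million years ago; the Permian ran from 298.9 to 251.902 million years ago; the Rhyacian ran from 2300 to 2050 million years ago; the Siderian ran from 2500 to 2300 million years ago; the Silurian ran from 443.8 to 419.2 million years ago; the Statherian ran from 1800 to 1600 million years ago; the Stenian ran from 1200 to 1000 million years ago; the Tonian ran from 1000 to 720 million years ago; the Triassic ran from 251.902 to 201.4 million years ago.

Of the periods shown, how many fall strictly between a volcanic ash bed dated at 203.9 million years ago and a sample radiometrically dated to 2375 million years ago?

The older date is 2375 Ma and the younger is 203.9 Ma.
Periods with start < 2375 and end > 203.9 Ma: Rhyacian (2300–2050), Orosirian (2050–1800), Statherian (1800–1600), Calymmian (1600–1400), Ectasian (1400–1200), Stenian (1200–1000), Tonian (1000–720), Cryogenian (720–635), Ediacaran (635–538.8), Cambrian (538.8–485.4), Ordovician (485.4–443.8), Silurian (443.8–419.2), Devonian (419.2–358.9), Carboniferous (358.9–298.9), Permian (298.9–251.902).
That is 15 complete periods.

15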